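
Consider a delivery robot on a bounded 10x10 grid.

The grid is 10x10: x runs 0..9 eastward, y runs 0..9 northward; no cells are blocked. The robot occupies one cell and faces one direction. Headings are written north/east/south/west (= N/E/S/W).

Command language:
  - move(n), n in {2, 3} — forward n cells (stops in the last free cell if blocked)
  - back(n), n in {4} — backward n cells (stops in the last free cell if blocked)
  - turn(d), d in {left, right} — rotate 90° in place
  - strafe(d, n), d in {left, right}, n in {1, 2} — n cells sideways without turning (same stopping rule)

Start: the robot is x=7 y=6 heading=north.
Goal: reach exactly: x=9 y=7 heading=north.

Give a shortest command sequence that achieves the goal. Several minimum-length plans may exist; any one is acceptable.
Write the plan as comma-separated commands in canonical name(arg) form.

t0: x=7 y=6 heading=north
[1] after strafe(right, 2): x=9 y=6 heading=north
[2] after turn(left): x=9 y=6 heading=west
[3] after strafe(right, 1): x=9 y=7 heading=west
[4] after turn(right): x=9 y=7 heading=north
shorter routes all fall short; 4 is best.

strafe(right, 2), turn(left), strafe(right, 1), turn(right)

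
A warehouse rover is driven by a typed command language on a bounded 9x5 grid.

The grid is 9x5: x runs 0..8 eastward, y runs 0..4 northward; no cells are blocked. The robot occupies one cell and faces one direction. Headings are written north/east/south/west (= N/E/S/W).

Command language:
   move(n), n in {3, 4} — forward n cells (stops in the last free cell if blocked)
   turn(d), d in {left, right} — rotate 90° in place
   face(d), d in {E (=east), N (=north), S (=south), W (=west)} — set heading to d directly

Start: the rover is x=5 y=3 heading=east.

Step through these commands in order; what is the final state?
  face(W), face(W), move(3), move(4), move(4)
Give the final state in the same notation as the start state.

begin: x=5 y=3 heading=east
1. face(W) → x=5 y=3 heading=west
2. face(W) → x=5 y=3 heading=west
3. move(3) → x=2 y=3 heading=west
4. move(4) → x=0 y=3 heading=west
5. move(4) → x=0 y=3 heading=west

x=0 y=3 heading=west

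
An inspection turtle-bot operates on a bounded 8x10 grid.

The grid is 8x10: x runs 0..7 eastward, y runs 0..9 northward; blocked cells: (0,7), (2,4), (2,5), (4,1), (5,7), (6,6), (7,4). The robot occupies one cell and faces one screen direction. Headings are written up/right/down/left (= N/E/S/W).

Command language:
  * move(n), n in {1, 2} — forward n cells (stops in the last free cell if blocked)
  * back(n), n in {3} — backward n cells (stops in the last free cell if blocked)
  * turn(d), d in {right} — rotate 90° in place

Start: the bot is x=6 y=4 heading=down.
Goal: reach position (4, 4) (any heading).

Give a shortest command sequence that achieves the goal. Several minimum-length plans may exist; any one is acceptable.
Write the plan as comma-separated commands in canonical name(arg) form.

turn(right), move(2)

begin: x=6 y=4 heading=down
t=1 turn(right) ⇒ x=6 y=4 heading=left
t=2 move(2) ⇒ x=4 y=4 heading=left
minimal: 2 command(s), checked below 2.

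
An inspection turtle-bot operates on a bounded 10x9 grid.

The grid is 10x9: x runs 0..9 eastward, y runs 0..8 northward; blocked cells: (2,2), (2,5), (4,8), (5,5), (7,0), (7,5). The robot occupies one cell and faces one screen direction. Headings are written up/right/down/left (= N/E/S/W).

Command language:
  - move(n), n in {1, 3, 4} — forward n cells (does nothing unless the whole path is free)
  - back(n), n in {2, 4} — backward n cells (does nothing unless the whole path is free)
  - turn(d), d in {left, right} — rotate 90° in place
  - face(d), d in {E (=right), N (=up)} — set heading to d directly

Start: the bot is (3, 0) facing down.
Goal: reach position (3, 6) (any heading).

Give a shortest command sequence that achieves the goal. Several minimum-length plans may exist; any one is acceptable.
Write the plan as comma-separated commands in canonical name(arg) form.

start: (3, 0) facing down
1. back(2) → (3, 2) facing down
2. back(4) → (3, 6) facing down
minimal: 2 command(s), checked below 2.

back(2), back(4)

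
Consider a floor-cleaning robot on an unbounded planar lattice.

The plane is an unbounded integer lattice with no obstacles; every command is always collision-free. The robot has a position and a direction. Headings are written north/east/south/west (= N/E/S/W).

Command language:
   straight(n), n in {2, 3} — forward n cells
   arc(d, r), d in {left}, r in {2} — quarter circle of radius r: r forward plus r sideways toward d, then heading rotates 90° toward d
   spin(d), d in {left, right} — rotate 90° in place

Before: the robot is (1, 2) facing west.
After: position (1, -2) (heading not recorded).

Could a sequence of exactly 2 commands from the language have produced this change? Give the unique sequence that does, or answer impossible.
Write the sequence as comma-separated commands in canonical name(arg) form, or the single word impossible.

from: (1, 2) facing west
step 1 (arc(left, 2)): (-1, 0) facing south
step 2 (arc(left, 2)): (1, -2) facing east
no other 2-command option fits: unique.

arc(left, 2), arc(left, 2)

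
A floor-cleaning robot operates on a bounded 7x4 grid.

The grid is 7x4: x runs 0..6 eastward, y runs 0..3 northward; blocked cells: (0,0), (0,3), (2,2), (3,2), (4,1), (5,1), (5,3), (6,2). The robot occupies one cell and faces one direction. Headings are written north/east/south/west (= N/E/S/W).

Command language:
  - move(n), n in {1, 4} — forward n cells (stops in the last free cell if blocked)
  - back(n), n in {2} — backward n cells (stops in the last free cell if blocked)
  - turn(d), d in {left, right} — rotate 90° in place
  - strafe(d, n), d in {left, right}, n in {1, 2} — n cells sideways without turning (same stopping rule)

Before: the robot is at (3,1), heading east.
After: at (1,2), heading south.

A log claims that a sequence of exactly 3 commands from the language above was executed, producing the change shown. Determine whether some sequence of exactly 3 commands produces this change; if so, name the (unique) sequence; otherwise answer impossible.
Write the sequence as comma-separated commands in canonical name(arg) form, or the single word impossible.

key: position moved to (1,2) AND the heading swung to S — translation plus rotation needed
t0: at (3,1), heading east
t=1 back(2) ⇒ at (1,1), heading east
t=2 strafe(left, 1) ⇒ at (1,2), heading east
t=3 turn(right) ⇒ at (1,2), heading south
all 729 alternatives checked — unique.

back(2), strafe(left, 1), turn(right)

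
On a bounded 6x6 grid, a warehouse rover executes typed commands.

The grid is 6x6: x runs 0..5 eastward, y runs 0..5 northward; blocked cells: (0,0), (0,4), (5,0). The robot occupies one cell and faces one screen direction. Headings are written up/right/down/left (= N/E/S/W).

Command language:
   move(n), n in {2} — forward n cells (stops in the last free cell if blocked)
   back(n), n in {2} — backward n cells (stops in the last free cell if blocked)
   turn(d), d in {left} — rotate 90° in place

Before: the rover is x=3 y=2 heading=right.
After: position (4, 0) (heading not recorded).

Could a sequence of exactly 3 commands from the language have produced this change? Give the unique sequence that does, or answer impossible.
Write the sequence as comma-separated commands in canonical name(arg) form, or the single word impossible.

no 3-step route produces this change.

impossible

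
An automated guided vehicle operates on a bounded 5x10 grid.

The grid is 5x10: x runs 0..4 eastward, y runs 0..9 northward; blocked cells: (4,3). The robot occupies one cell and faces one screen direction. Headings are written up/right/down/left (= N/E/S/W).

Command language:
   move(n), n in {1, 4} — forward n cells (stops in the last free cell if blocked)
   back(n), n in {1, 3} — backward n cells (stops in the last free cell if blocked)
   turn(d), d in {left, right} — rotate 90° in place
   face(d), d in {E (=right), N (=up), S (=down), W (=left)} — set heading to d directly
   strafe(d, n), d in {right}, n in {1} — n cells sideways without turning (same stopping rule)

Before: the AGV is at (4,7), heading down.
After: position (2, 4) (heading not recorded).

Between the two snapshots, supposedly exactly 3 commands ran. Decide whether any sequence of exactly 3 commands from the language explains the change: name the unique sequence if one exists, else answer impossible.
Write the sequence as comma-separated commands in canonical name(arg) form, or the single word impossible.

key: running strafe(right, 1) before move(4) would end elsewhere — order is forced
from: at (4,7), heading down
step 1 (move(4)): at (4,4), heading down
step 2 (strafe(right, 1)): at (3,4), heading down
step 3 (strafe(right, 1)): at (2,4), heading down
uniquely the one of 1331 3-step routes that fits.

move(4), strafe(right, 1), strafe(right, 1)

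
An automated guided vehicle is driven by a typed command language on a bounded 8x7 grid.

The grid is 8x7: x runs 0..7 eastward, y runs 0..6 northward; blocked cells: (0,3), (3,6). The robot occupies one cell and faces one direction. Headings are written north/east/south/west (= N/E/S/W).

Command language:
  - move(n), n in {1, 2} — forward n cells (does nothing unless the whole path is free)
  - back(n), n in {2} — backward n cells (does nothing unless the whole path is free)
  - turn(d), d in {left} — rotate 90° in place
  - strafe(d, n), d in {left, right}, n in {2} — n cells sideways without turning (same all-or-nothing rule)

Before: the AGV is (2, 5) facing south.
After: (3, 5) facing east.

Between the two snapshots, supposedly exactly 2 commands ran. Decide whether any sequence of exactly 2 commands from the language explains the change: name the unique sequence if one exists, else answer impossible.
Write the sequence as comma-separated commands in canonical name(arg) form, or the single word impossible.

key: running move(1) before turn(left) would end elsewhere — order is forced
start: (2, 5) facing south
t=1 turn(left) ⇒ (2, 5) facing east
t=2 move(1) ⇒ (3, 5) facing east
no other 2-command option fits: unique.

turn(left), move(1)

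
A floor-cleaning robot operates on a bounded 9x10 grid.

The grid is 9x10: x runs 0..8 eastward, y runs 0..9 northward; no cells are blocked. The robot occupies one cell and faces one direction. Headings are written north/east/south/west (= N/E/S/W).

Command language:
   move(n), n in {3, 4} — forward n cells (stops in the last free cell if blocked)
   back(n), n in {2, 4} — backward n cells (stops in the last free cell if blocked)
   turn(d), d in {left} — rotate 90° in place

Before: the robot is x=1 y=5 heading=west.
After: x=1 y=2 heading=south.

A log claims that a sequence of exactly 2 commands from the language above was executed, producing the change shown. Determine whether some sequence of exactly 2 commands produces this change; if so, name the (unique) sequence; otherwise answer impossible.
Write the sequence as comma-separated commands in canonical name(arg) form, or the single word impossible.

key: position moved to (1,2) AND the heading swung to S — translation plus rotation needed
t0: x=1 y=5 heading=west
step 1 (turn(left)): x=1 y=5 heading=south
step 2 (move(3)): x=1 y=2 heading=south
all 25 alternatives checked — unique.

turn(left), move(3)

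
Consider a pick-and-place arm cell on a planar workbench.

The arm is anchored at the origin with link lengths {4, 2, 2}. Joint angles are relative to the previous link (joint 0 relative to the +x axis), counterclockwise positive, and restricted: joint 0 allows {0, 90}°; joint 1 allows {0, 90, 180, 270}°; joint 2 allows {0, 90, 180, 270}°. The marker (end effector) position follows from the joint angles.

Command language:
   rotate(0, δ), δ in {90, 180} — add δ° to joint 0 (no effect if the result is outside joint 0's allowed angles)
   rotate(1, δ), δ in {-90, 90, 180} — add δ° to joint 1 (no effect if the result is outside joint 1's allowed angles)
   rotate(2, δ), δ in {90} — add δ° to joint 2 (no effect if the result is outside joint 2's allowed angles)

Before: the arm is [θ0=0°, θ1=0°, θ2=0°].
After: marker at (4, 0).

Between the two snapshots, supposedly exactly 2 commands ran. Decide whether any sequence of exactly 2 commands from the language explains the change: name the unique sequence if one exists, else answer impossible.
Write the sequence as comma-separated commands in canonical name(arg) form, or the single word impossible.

start: [θ0=0°, θ1=0°, θ2=0°]
[1] after rotate(2, 90): [θ0=0°, θ1=0°, θ2=90°]
[2] after rotate(2, 90): [θ0=0°, θ1=0°, θ2=180°]
no rival 2-sequence matches.

rotate(2, 90), rotate(2, 90)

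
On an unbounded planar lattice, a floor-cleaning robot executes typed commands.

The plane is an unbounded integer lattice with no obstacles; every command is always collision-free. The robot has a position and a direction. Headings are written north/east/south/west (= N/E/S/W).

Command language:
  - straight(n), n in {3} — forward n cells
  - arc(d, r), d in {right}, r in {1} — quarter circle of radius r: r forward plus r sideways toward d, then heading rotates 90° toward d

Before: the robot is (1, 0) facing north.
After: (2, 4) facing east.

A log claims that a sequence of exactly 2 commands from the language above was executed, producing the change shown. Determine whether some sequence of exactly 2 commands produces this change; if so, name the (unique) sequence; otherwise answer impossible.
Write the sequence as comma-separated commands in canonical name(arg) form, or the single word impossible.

key: order matters: swapping straight(3) and arc(right, 1) lands elsewhere
start: (1, 0) facing north
t=1 straight(3) ⇒ (1, 3) facing north
t=2 arc(right, 1) ⇒ (2, 4) facing east
no rival 2-sequence matches.

straight(3), arc(right, 1)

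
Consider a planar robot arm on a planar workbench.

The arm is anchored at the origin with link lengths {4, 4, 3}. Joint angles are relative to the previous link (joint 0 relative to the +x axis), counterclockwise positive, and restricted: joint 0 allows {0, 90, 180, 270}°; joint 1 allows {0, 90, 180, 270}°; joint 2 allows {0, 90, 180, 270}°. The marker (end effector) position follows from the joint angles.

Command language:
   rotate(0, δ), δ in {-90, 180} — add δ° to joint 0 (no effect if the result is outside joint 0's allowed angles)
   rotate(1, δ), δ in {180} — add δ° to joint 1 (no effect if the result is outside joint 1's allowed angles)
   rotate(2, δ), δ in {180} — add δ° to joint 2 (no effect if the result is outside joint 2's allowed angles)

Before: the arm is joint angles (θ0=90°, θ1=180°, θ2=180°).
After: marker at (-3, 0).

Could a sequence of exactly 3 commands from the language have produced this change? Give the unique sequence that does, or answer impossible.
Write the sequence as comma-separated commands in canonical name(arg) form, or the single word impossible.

initial: joint angles (θ0=90°, θ1=180°, θ2=180°)
step 1 (rotate(0, -90)): joint angles (θ0=0°, θ1=180°, θ2=180°)
step 2 (rotate(0, -90)): joint angles (θ0=270°, θ1=180°, θ2=180°)
step 3 (rotate(0, -90)): joint angles (θ0=180°, θ1=180°, θ2=180°)
all 64 alternatives checked — unique.

rotate(0, -90), rotate(0, -90), rotate(0, -90)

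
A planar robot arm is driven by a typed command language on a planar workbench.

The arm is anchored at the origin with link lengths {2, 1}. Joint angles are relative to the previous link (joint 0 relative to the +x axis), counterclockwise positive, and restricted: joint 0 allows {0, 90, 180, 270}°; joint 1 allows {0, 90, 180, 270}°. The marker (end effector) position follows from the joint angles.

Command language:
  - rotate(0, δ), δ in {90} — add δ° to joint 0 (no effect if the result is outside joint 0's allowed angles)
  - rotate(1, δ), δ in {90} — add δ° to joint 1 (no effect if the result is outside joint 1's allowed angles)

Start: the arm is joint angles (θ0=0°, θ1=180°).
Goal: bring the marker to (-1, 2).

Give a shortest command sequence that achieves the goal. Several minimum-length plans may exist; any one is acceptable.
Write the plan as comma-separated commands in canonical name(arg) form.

rotate(0, 90), rotate(1, 90), rotate(1, 90), rotate(1, 90)

initial: joint angles (θ0=0°, θ1=180°)
1. rotate(0, 90) → joint angles (θ0=90°, θ1=180°)
2. rotate(1, 90) → joint angles (θ0=90°, θ1=270°)
3. rotate(1, 90) → joint angles (θ0=90°, θ1=0°)
4. rotate(1, 90) → joint angles (θ0=90°, θ1=90°)
nothing shorter than 4 reaches the goal.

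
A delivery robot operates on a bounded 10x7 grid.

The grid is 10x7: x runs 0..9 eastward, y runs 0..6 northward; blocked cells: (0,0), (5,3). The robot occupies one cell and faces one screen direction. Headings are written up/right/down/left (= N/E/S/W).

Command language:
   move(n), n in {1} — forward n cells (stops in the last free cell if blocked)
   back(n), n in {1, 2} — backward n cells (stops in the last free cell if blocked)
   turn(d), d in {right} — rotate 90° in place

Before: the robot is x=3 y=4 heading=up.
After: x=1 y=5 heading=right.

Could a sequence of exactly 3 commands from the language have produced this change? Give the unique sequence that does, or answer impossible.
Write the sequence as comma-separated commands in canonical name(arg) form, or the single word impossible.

key: order matters: swapping move(1) and back(2) lands elsewhere
initial: x=3 y=4 heading=up
t=1 move(1) ⇒ x=3 y=5 heading=up
t=2 turn(right) ⇒ x=3 y=5 heading=right
t=3 back(2) ⇒ x=1 y=5 heading=right
no rival 3-sequence matches.

move(1), turn(right), back(2)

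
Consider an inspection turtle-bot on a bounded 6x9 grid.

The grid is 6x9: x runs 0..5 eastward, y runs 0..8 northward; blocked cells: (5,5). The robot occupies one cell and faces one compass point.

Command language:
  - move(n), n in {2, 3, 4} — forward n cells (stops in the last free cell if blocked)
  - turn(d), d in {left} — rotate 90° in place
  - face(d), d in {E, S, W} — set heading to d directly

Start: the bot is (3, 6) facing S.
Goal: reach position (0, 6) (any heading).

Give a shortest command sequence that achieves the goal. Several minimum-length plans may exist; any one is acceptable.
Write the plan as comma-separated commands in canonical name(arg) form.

face(W), move(4)

initial: (3, 6) facing S
1. face(W) → (3, 6) facing W
2. move(4) → (0, 6) facing W
shorter routes all fall short; 2 is best.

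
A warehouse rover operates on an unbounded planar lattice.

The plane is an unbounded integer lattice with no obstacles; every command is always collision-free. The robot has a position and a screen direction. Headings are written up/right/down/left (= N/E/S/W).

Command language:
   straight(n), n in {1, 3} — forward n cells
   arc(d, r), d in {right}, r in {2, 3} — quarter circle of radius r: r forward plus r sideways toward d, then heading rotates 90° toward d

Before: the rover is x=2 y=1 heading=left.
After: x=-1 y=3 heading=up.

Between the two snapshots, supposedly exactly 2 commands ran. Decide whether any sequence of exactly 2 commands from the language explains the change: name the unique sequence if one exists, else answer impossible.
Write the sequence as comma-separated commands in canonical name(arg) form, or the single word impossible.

straight(1), arc(right, 2)

key: running arc(right, 2) before straight(1) would end elsewhere — order is forced
t0: x=2 y=1 heading=left
step 1 (straight(1)): x=1 y=1 heading=left
step 2 (arc(right, 2)): x=-1 y=3 heading=up
no rival 2-sequence matches.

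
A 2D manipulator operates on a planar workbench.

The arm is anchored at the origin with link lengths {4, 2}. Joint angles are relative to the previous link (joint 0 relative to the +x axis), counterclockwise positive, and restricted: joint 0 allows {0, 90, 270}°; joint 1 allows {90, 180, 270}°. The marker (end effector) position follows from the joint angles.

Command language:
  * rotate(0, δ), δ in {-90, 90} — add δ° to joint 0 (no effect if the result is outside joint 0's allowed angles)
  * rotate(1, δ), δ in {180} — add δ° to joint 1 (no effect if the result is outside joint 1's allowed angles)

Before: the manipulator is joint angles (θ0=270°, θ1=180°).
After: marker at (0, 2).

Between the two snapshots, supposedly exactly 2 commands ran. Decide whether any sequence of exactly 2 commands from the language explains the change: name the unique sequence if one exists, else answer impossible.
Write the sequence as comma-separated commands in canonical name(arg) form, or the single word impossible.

rotate(0, 90), rotate(0, 90)

begin: joint angles (θ0=270°, θ1=180°)
step 1 (rotate(0, 90)): joint angles (θ0=0°, θ1=180°)
step 2 (rotate(0, 90)): joint angles (θ0=90°, θ1=180°)
uniquely the one of 9 2-step routes that fits.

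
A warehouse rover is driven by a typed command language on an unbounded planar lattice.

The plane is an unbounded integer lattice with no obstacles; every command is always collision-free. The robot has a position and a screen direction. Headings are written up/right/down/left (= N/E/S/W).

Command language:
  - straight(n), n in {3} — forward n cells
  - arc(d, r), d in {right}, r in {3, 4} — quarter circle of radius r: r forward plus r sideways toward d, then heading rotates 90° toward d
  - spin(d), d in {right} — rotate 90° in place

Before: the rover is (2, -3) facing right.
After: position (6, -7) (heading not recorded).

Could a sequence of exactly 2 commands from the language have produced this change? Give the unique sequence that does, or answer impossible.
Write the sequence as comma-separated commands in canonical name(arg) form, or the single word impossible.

arc(right, 4), spin(right)

key: order matters: swapping arc(right, 4) and spin(right) lands elsewhere
t0: (2, -3) facing right
[1] after arc(right, 4): (6, -7) facing down
[2] after spin(right): (6, -7) facing left
all 16 alternatives checked — unique.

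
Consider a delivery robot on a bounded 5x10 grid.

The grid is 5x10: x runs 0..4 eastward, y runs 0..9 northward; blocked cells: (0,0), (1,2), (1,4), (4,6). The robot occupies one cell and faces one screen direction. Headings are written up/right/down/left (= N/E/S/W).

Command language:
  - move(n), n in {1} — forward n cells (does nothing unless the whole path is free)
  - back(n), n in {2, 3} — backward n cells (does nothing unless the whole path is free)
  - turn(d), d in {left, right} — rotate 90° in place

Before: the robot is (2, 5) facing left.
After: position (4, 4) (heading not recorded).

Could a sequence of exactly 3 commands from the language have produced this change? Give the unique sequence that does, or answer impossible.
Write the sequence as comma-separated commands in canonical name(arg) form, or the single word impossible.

key: running move(1) before back(2) would end elsewhere — order is forced
t0: (2, 5) facing left
1. back(2) → (4, 5) facing left
2. turn(left) → (4, 5) facing down
3. move(1) → (4, 4) facing down
uniquely the one of 125 3-step routes that fits.

back(2), turn(left), move(1)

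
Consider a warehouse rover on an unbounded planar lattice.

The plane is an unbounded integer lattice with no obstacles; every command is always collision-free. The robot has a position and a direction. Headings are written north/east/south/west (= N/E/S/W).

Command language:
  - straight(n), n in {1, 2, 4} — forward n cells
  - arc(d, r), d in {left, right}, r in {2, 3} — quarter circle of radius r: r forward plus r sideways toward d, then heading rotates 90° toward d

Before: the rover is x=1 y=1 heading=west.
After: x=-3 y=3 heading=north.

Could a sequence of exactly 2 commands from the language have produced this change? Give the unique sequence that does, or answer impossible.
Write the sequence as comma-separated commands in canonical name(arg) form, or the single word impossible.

straight(2), arc(right, 2)

key: order matters: swapping straight(2) and arc(right, 2) lands elsewhere
t0: x=1 y=1 heading=west
1. straight(2) → x=-1 y=1 heading=west
2. arc(right, 2) → x=-3 y=3 heading=north
all 49 alternatives checked — unique.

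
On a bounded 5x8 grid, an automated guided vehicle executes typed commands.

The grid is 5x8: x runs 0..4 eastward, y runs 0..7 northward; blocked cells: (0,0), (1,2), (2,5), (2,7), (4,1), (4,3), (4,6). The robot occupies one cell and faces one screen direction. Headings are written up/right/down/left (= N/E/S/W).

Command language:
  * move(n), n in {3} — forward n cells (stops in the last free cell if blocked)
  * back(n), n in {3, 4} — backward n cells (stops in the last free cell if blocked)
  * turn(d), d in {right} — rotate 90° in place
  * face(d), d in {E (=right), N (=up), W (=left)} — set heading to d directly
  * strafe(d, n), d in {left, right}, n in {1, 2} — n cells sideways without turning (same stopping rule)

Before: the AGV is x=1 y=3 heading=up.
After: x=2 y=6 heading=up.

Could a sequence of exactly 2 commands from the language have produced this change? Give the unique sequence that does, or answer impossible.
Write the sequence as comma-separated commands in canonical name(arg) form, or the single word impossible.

move(3), strafe(right, 1)

key: still facing N at the end — nothing in the sequence rotates
t0: x=1 y=3 heading=up
step 1 (move(3)): x=1 y=6 heading=up
step 2 (strafe(right, 1)): x=2 y=6 heading=up
uniquely the one of 121 2-step routes that fits.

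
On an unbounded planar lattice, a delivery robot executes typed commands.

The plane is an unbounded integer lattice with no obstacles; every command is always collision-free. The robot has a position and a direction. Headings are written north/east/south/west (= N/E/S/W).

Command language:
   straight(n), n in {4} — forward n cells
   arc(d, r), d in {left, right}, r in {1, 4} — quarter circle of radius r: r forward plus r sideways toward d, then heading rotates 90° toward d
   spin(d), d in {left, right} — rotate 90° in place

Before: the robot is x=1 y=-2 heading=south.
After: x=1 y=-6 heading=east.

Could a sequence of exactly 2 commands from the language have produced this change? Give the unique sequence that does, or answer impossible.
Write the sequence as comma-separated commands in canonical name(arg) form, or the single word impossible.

straight(4), spin(left)

key: cell and facing (now E) both changed — the 2 commands mix motion and turning
initial: x=1 y=-2 heading=south
t=1 straight(4) ⇒ x=1 y=-6 heading=south
t=2 spin(left) ⇒ x=1 y=-6 heading=east
no other 2-command option fits: unique.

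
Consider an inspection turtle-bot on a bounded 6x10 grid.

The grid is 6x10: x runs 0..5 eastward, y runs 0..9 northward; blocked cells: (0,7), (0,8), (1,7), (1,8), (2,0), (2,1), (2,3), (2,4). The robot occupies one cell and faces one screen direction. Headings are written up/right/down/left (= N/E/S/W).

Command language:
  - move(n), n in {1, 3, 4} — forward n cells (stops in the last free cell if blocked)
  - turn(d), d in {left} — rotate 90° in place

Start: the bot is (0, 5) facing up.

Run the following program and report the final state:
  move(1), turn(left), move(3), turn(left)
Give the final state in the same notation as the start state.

initial: (0, 5) facing up
[1] after move(1): (0, 6) facing up
[2] after turn(left): (0, 6) facing left
[3] after move(3): (0, 6) facing left
[4] after turn(left): (0, 6) facing down

(0, 6) facing down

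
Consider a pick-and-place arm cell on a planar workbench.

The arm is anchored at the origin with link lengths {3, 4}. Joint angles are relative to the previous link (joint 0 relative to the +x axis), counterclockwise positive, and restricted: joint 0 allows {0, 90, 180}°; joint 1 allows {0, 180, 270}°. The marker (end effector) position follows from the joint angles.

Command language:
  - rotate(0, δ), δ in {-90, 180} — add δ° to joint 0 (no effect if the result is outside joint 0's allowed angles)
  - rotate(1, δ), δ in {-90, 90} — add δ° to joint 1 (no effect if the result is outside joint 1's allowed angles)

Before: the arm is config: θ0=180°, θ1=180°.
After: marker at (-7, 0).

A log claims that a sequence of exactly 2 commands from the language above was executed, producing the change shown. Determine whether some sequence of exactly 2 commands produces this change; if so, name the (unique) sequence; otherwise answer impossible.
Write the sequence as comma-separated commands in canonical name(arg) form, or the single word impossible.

rotate(1, 90), rotate(1, 90)

begin: config: θ0=180°, θ1=180°
step 1 (rotate(1, 90)): config: θ0=180°, θ1=270°
step 2 (rotate(1, 90)): config: θ0=180°, θ1=0°
uniquely the one of 16 2-step routes that fits.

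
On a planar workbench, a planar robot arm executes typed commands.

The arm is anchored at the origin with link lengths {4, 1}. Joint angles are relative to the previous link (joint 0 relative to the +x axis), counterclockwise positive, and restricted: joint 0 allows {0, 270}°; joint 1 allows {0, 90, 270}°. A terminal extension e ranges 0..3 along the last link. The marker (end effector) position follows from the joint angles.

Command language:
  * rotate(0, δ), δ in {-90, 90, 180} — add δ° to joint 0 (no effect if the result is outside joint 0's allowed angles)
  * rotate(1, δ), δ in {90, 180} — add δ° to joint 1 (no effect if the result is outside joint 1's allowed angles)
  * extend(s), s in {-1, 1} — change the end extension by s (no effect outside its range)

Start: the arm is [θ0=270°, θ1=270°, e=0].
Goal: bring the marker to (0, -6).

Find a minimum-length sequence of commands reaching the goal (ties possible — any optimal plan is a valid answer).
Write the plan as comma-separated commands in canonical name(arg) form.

t0: [θ0=270°, θ1=270°, e=0]
1. rotate(1, 90) → [θ0=270°, θ1=0°, e=0]
2. extend(1) → [θ0=270°, θ1=0°, e=1]
nothing shorter than 2 reaches the goal.

rotate(1, 90), extend(1)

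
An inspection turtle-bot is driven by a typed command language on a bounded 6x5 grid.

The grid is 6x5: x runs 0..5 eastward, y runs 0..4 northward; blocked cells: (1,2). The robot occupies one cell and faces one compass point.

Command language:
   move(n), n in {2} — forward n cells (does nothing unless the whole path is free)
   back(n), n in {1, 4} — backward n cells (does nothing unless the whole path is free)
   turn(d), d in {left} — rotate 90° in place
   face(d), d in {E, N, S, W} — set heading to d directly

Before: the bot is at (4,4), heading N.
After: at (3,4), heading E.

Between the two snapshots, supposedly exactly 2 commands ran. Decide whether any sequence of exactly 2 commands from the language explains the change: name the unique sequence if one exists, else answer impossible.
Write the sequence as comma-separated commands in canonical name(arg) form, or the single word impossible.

face(E), back(1)

key: running back(1) before face(E) would end elsewhere — order is forced
start: at (4,4), heading N
t=1 face(E) ⇒ at (4,4), heading E
t=2 back(1) ⇒ at (3,4), heading E
uniquely the one of 64 2-step routes that fits.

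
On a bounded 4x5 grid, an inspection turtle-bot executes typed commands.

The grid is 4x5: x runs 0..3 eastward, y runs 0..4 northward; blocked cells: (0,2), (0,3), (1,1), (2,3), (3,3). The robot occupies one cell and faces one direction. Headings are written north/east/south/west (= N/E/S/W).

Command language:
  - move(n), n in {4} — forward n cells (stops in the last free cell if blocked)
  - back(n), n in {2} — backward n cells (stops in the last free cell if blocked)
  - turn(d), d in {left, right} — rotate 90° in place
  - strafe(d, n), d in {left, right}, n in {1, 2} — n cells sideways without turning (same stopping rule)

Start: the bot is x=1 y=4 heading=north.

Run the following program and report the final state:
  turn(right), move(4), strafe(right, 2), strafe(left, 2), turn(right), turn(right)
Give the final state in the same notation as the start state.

t0: x=1 y=4 heading=north
t=1 turn(right) ⇒ x=1 y=4 heading=east
t=2 move(4) ⇒ x=3 y=4 heading=east
t=3 strafe(right, 2) ⇒ x=3 y=4 heading=east
t=4 strafe(left, 2) ⇒ x=3 y=4 heading=east
t=5 turn(right) ⇒ x=3 y=4 heading=south
t=6 turn(right) ⇒ x=3 y=4 heading=west

x=3 y=4 heading=west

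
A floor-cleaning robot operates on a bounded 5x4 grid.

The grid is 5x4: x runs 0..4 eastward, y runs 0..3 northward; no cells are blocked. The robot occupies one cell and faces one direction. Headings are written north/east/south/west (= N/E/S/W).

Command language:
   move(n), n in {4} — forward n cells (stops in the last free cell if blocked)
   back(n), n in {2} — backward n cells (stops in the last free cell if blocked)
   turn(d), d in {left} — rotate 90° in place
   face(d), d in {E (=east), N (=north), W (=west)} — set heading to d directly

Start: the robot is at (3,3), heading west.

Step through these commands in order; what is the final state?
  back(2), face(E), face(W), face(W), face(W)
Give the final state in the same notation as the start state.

at (4,3), heading west

start: at (3,3), heading west
1. back(2) → at (4,3), heading west
2. face(E) → at (4,3), heading east
3. face(W) → at (4,3), heading west
4. face(W) → at (4,3), heading west
5. face(W) → at (4,3), heading west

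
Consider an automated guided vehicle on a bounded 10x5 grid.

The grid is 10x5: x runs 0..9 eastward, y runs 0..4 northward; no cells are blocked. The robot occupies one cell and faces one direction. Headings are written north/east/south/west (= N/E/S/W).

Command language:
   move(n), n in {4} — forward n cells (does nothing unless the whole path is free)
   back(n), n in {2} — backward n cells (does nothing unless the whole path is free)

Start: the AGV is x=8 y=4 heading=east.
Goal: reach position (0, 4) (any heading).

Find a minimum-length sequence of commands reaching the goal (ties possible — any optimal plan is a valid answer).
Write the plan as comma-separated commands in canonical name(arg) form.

back(2), back(2), back(2), back(2)

t0: x=8 y=4 heading=east
t=1 back(2) ⇒ x=6 y=4 heading=east
t=2 back(2) ⇒ x=4 y=4 heading=east
t=3 back(2) ⇒ x=2 y=4 heading=east
t=4 back(2) ⇒ x=0 y=4 heading=east
nothing shorter than 4 reaches the goal.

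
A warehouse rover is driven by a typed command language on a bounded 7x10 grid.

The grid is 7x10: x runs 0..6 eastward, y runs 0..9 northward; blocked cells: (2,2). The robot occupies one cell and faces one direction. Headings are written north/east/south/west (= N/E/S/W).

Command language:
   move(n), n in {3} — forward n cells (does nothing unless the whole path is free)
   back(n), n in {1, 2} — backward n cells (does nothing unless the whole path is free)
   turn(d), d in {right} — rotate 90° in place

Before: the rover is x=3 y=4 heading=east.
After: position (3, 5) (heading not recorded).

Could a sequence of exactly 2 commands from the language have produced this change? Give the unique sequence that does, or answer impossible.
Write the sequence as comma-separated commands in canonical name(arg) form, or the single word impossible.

key: order matters: swapping turn(right) and back(1) lands elsewhere
from: x=3 y=4 heading=east
[1] after turn(right): x=3 y=4 heading=south
[2] after back(1): x=3 y=5 heading=south
no rival 2-sequence matches.

turn(right), back(1)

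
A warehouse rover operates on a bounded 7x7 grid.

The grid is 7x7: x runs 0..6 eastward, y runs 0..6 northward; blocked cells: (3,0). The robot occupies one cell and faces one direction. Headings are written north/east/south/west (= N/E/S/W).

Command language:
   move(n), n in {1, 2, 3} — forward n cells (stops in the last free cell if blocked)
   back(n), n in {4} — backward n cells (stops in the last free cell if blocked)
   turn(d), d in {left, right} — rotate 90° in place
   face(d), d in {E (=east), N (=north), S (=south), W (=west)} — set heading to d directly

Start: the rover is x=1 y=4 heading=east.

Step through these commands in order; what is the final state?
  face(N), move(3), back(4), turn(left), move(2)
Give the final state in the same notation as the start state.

from: x=1 y=4 heading=east
t=1 face(N) ⇒ x=1 y=4 heading=north
t=2 move(3) ⇒ x=1 y=6 heading=north
t=3 back(4) ⇒ x=1 y=2 heading=north
t=4 turn(left) ⇒ x=1 y=2 heading=west
t=5 move(2) ⇒ x=0 y=2 heading=west

x=0 y=2 heading=west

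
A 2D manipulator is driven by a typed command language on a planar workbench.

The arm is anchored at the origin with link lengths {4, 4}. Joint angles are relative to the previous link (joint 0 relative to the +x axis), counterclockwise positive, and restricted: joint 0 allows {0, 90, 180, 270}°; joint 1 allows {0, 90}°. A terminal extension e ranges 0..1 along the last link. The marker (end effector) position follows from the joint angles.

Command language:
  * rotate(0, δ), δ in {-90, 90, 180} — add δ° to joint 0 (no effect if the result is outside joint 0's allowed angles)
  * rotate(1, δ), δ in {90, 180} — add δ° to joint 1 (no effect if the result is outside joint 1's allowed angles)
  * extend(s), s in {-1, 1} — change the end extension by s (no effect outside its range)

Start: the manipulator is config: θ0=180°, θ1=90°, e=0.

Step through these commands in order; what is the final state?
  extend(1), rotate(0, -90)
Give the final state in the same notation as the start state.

from: config: θ0=180°, θ1=90°, e=0
t=1 extend(1) ⇒ config: θ0=180°, θ1=90°, e=1
t=2 rotate(0, -90) ⇒ config: θ0=90°, θ1=90°, e=1

config: θ0=90°, θ1=90°, e=1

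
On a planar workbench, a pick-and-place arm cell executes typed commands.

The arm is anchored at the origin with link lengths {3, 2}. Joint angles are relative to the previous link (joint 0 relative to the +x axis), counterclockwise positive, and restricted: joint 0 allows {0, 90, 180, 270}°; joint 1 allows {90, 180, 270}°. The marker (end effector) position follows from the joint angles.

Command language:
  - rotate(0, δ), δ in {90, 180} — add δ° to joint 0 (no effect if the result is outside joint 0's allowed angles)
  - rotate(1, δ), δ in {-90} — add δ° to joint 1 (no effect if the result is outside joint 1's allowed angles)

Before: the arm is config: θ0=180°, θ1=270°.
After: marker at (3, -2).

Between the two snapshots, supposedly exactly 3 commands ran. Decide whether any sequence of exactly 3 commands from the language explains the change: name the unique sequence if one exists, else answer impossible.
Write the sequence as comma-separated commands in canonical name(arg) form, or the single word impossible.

rotate(0, 180), rotate(0, 180), rotate(0, 180)

from: config: θ0=180°, θ1=270°
t=1 rotate(0, 180) ⇒ config: θ0=0°, θ1=270°
t=2 rotate(0, 180) ⇒ config: θ0=180°, θ1=270°
t=3 rotate(0, 180) ⇒ config: θ0=0°, θ1=270°
all 27 alternatives checked — unique.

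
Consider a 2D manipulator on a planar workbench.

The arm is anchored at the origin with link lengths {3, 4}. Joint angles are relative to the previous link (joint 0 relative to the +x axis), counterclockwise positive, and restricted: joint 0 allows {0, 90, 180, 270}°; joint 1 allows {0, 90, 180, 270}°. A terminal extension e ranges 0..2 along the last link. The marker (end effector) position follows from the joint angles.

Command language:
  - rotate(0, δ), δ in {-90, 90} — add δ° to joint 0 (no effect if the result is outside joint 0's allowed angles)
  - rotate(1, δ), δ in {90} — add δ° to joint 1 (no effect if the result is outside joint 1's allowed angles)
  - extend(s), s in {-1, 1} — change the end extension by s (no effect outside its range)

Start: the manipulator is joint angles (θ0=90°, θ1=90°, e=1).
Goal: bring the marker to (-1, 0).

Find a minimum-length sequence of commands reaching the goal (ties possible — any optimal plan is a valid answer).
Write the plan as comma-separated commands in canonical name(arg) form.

rotate(1, 90), rotate(0, -90), extend(-1)

t0: joint angles (θ0=90°, θ1=90°, e=1)
t=1 rotate(1, 90) ⇒ joint angles (θ0=90°, θ1=180°, e=1)
t=2 rotate(0, -90) ⇒ joint angles (θ0=0°, θ1=180°, e=1)
t=3 extend(-1) ⇒ joint angles (θ0=0°, θ1=180°, e=0)
shorter routes all fall short; 3 is best.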